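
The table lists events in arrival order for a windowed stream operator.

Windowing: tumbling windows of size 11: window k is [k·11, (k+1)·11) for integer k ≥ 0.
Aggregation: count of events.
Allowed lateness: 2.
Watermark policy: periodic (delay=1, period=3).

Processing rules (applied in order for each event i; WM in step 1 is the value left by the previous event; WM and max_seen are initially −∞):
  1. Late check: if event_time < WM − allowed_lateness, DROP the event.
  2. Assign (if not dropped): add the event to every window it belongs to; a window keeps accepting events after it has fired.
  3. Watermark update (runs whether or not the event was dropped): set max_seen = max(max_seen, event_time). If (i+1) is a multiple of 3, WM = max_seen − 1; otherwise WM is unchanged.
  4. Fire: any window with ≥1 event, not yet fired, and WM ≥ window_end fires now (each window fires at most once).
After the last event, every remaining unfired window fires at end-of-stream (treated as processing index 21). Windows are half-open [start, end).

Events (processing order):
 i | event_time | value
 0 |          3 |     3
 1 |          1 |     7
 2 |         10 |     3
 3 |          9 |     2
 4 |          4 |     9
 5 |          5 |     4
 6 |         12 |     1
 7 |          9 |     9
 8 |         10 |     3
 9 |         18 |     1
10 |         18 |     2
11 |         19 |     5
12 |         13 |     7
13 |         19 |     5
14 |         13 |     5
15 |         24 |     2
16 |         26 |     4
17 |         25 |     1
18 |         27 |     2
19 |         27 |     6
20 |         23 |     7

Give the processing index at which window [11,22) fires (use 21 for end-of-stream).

i=0 t=3 v=3: → [0,11); WM=−∞
i=1 t=1 v=7: → [0,11); WM=−∞
i=2 t=10 v=3: → [0,11); WM=9
i=3 t=9 v=2: → [0,11); WM=9
i=4 t=4 v=9: DROP (t<9-2); WM=9
i=5 t=5 v=4: DROP (t<9-2); WM=9
i=6 t=12 v=1: → [11,22); WM=9
i=7 t=9 v=9: → [0,11); WM=9
i=8 t=10 v=3: → [0,11); WM=11; [0,11) fires=6
i=9 t=18 v=1: → [11,22); WM=11
i=10 t=18 v=2: → [11,22); WM=11
i=11 t=19 v=5: → [11,22); WM=18
i=12 t=13 v=7: DROP (t<18-2); WM=18
i=13 t=19 v=5: → [11,22); WM=18
i=14 t=13 v=5: DROP (t<18-2); WM=18
i=15 t=24 v=2: → [22,33); WM=18
i=16 t=26 v=4: → [22,33); WM=18
i=17 t=25 v=1: → [22,33); WM=25; [11,22) fires=5
i=18 t=27 v=2: → [22,33); WM=25
i=19 t=27 v=6: → [22,33); WM=25
i=20 t=23 v=7: → [22,33); WM=26

17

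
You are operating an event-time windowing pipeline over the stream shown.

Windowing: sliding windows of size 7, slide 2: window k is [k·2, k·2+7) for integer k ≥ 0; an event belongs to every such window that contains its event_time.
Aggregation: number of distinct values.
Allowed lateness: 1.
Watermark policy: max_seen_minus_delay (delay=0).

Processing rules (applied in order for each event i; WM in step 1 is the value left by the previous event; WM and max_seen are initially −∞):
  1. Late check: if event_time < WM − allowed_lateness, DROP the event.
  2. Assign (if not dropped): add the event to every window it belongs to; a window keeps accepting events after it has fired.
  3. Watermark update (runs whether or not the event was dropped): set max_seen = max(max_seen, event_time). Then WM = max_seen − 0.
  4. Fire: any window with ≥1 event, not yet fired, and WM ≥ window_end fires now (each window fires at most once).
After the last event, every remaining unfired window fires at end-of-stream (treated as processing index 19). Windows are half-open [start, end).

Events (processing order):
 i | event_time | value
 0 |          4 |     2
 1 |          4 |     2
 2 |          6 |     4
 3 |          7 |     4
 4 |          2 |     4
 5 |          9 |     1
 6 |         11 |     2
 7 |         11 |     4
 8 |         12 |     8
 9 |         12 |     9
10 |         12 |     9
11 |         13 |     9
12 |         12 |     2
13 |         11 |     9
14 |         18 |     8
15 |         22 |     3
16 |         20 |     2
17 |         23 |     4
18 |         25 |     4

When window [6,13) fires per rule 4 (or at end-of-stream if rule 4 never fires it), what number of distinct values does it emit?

i=0 t=4 v=2: → [4,11),[2,9),[0,7); WM=4
i=1 t=4 v=2: → [4,11),[2,9),[0,7); WM=4
i=2 t=6 v=4: → [6,13),[4,11),[2,9),[0,7); WM=6
i=3 t=7 v=4: → [6,13),[4,11),[2,9); WM=7; [0,7) fires=2
i=4 t=2 v=4: DROP (t<7-1); WM=7
i=5 t=9 v=1: → [8,15),[6,13),[4,11); WM=9; [2,9) fires=2
i=6 t=11 v=2: → [10,17),[8,15),[6,13); WM=11; [4,11) fires=3
i=7 t=11 v=4: → [10,17),[8,15),[6,13); WM=11
i=8 t=12 v=8: → [12,19),[10,17),[8,15),[6,13); WM=12
i=9 t=12 v=9: → [12,19),[10,17),[8,15),[6,13); WM=12
i=10 t=12 v=9: → [12,19),[10,17),[8,15),[6,13); WM=12
i=11 t=13 v=9: → [12,19),[10,17),[8,15); WM=13; [6,13) fires=5
i=12 t=12 v=2: → [12,19),[10,17),[8,15),[6,13); WM=13
i=13 t=11 v=9: DROP (t<13-1); WM=13
i=14 t=18 v=8: → [18,25),[16,23),[14,21),[12,19); WM=18; [8,15) fires=5 [10,17) fires=4
i=15 t=22 v=3: → [22,29),[20,27),[18,25),[16,23); WM=22; [12,19) fires=3 [14,21) fires=1
i=16 t=20 v=2: DROP (t<22-1); WM=22
i=17 t=23 v=4: → [22,29),[20,27),[18,25); WM=23; [16,23) fires=2
i=18 t=25 v=4: → [24,31),[22,29),[20,27); WM=25; [18,25) fires=3

5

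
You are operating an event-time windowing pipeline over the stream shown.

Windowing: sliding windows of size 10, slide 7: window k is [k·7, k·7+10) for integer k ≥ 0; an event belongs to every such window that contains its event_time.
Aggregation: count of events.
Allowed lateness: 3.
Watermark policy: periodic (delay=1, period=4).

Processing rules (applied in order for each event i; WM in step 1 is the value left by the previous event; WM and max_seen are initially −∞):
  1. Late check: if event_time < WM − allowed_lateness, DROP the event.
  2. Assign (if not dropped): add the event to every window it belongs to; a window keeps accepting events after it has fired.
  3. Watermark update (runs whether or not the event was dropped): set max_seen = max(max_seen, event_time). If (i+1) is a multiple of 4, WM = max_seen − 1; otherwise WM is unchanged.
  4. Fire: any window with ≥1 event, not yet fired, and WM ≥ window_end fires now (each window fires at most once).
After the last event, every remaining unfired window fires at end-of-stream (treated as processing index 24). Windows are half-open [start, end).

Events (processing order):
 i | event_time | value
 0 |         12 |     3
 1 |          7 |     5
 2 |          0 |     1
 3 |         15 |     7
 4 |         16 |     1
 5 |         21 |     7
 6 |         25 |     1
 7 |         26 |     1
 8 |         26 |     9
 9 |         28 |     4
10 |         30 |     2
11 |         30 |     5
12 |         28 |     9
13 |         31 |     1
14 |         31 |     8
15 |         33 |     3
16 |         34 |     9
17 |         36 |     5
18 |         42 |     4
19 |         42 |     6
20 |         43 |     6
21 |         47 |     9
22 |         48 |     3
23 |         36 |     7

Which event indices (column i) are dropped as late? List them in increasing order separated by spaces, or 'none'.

i=0 t=12 v=3: → [7,17); WM=−∞
i=1 t=7 v=5: → [7,17),[0,10); WM=−∞
i=2 t=0 v=1: → [0,10); WM=−∞
i=3 t=15 v=7: → [14,24),[7,17); WM=14; [0,10) fires=2
i=4 t=16 v=1: → [14,24),[7,17); WM=14
i=5 t=21 v=7: → [21,31),[14,24); WM=14
i=6 t=25 v=1: → [21,31); WM=14
i=7 t=26 v=1: → [21,31); WM=25; [7,17) fires=4 [14,24) fires=3
i=8 t=26 v=9: → [21,31); WM=25
i=9 t=28 v=4: → [28,38),[21,31); WM=25
i=10 t=30 v=2: → [28,38),[21,31); WM=25
i=11 t=30 v=5: → [28,38),[21,31); WM=29
i=12 t=28 v=9: → [28,38),[21,31); WM=29
i=13 t=31 v=1: → [28,38); WM=29
i=14 t=31 v=8: → [28,38); WM=29
i=15 t=33 v=3: → [28,38); WM=32; [21,31) fires=8
i=16 t=34 v=9: → [28,38); WM=32
i=17 t=36 v=5: → [35,45),[28,38); WM=32
i=18 t=42 v=4: → [42,52),[35,45); WM=32
i=19 t=42 v=6: → [42,52),[35,45); WM=41; [28,38) fires=9
i=20 t=43 v=6: → [42,52),[35,45); WM=41
i=21 t=47 v=9: → [42,52); WM=41
i=22 t=48 v=3: → [42,52); WM=41
i=23 t=36 v=7: DROP (t<41-3); WM=47; [35,45) fires=4

23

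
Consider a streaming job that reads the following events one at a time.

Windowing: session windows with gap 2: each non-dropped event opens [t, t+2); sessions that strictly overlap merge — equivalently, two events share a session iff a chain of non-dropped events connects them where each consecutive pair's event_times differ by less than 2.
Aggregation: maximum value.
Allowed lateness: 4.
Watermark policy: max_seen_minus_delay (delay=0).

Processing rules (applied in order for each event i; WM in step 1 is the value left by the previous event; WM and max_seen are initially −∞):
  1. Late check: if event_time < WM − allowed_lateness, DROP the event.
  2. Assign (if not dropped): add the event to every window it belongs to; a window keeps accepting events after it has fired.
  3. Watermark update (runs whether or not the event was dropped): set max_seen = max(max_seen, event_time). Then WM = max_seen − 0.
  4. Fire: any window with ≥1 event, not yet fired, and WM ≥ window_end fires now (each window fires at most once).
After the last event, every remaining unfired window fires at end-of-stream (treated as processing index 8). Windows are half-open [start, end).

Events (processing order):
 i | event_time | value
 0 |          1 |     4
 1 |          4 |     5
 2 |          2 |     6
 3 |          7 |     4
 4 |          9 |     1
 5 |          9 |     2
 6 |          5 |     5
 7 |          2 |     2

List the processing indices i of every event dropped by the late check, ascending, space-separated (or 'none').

i=0 t=1 v=4: → [1,3); WM=1
i=1 t=4 v=5: → [4,6); WM=4
i=2 t=2 v=6: → [1,4); WM=4
i=3 t=7 v=4: → [7,9); WM=7
i=4 t=9 v=1: → [9,11); WM=9
i=5 t=9 v=2: → [9,11); WM=9
i=6 t=5 v=5: → [4,7); WM=9
i=7 t=2 v=2: DROP (t<9-4); WM=9

7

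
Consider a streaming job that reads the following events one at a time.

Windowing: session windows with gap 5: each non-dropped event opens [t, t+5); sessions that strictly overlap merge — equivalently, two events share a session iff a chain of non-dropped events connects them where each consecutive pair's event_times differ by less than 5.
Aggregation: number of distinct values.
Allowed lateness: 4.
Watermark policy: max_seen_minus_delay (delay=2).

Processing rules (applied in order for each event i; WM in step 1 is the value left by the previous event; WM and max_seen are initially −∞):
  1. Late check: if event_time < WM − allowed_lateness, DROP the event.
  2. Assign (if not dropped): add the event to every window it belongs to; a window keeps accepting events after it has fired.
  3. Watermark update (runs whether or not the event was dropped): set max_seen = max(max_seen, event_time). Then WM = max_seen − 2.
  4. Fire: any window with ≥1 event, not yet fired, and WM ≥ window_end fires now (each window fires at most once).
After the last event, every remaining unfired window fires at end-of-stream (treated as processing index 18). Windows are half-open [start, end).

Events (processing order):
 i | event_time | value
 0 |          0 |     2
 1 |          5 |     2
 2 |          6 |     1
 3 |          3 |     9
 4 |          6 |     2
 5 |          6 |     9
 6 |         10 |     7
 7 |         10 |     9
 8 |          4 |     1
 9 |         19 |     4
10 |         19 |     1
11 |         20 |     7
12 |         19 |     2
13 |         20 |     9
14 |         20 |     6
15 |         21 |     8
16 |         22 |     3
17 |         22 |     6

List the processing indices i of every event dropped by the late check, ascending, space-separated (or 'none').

none

i=0 t=0 v=2: → [0,5); WM=-2
i=1 t=5 v=2: → [5,10); WM=3
i=2 t=6 v=1: → [5,11); WM=4
i=3 t=3 v=9: → [0,11); WM=4
i=4 t=6 v=2: → [0,11); WM=4
i=5 t=6 v=9: → [0,11); WM=4
i=6 t=10 v=7: → [0,15); WM=8
i=7 t=10 v=9: → [0,15); WM=8
i=8 t=4 v=1: → [0,15); WM=8
i=9 t=19 v=4: → [19,24); WM=17
i=10 t=19 v=1: → [19,24); WM=17
i=11 t=20 v=7: → [19,25); WM=18
i=12 t=19 v=2: → [19,25); WM=18
i=13 t=20 v=9: → [19,25); WM=18
i=14 t=20 v=6: → [19,25); WM=18
i=15 t=21 v=8: → [19,26); WM=19
i=16 t=22 v=3: → [19,27); WM=20
i=17 t=22 v=6: → [19,27); WM=20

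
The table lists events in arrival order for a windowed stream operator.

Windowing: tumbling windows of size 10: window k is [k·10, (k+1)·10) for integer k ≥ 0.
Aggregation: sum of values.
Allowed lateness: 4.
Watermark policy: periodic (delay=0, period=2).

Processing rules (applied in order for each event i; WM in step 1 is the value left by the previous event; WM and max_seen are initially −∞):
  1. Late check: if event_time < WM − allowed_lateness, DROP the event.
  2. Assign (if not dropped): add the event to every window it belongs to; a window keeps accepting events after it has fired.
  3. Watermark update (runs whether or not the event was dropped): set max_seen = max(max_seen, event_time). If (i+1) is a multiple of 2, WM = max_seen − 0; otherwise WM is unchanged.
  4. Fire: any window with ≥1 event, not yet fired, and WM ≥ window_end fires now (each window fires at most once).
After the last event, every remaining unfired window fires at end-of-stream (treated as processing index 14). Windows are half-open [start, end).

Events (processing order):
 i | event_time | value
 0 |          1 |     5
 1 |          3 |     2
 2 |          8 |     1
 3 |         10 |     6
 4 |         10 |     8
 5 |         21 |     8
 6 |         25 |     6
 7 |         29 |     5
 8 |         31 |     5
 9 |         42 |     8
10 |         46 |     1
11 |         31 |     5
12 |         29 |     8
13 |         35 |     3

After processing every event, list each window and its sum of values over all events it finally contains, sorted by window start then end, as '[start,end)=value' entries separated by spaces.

i=0 t=1 v=5: → [0,10); WM=−∞
i=1 t=3 v=2: → [0,10); WM=3
i=2 t=8 v=1: → [0,10); WM=3
i=3 t=10 v=6: → [10,20); WM=10; [0,10) fires=8
i=4 t=10 v=8: → [10,20); WM=10
i=5 t=21 v=8: → [20,30); WM=21; [10,20) fires=14
i=6 t=25 v=6: → [20,30); WM=21
i=7 t=29 v=5: → [20,30); WM=29
i=8 t=31 v=5: → [30,40); WM=29
i=9 t=42 v=8: → [40,50); WM=42; [20,30) fires=19 [30,40) fires=5
i=10 t=46 v=1: → [40,50); WM=42
i=11 t=31 v=5: DROP (t<42-4); WM=46
i=12 t=29 v=8: DROP (t<46-4); WM=46
i=13 t=35 v=3: DROP (t<46-4); WM=46

[0,10)=8 [10,20)=14 [20,30)=19 [30,40)=5 [40,50)=9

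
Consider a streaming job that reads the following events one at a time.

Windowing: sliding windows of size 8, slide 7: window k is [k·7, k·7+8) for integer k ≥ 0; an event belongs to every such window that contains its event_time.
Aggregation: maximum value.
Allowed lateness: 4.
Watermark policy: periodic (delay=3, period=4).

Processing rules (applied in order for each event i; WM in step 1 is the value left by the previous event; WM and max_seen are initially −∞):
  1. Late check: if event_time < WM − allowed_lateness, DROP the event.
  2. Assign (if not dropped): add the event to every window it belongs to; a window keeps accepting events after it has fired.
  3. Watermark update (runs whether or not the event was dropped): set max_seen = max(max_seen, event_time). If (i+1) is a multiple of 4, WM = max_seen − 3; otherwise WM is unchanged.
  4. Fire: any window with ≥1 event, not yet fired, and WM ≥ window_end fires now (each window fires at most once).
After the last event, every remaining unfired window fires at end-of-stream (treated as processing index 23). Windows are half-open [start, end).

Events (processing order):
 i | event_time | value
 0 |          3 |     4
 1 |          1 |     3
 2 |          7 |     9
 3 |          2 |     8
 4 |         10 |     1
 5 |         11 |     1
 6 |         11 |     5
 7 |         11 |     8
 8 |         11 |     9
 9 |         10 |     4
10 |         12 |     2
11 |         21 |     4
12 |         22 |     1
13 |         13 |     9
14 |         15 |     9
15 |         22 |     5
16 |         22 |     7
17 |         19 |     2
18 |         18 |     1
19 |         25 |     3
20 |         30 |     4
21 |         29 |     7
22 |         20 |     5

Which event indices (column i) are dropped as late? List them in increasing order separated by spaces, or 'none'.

i=0 t=3 v=4: → [0,8); WM=−∞
i=1 t=1 v=3: → [0,8); WM=−∞
i=2 t=7 v=9: → [7,15),[0,8); WM=−∞
i=3 t=2 v=8: → [0,8); WM=4
i=4 t=10 v=1: → [7,15); WM=4
i=5 t=11 v=1: → [7,15); WM=4
i=6 t=11 v=5: → [7,15); WM=4
i=7 t=11 v=8: → [7,15); WM=8; [0,8) fires=9
i=8 t=11 v=9: → [7,15); WM=8
i=9 t=10 v=4: → [7,15); WM=8
i=10 t=12 v=2: → [7,15); WM=8
i=11 t=21 v=4: → [21,29),[14,22); WM=18; [7,15) fires=9
i=12 t=22 v=1: → [21,29); WM=18
i=13 t=13 v=9: DROP (t<18-4); WM=18
i=14 t=15 v=9: → [14,22); WM=18
i=15 t=22 v=5: → [21,29); WM=19
i=16 t=22 v=7: → [21,29); WM=19
i=17 t=19 v=2: → [14,22); WM=19
i=18 t=18 v=1: → [14,22); WM=19
i=19 t=25 v=3: → [21,29); WM=22; [14,22) fires=9
i=20 t=30 v=4: → [28,36); WM=22
i=21 t=29 v=7: → [28,36); WM=22
i=22 t=20 v=5: → [14,22); WM=22

13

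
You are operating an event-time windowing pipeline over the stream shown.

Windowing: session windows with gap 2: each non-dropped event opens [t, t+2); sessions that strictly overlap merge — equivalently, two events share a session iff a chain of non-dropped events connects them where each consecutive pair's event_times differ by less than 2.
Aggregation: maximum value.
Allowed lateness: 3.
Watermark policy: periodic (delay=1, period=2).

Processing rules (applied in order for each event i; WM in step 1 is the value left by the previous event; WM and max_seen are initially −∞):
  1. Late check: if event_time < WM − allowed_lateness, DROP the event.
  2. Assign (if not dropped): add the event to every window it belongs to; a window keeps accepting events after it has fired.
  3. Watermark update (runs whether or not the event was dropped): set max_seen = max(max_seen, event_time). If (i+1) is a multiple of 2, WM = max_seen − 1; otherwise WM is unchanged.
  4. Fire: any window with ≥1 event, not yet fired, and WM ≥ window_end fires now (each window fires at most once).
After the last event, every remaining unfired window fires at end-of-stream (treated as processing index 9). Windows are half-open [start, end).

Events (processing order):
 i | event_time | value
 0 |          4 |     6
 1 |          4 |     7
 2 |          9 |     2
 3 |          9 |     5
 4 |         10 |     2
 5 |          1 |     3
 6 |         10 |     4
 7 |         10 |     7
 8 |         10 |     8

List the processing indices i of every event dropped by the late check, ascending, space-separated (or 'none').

i=0 t=4 v=6: → [4,6); WM=−∞
i=1 t=4 v=7: → [4,6); WM=3
i=2 t=9 v=2: → [9,11); WM=3
i=3 t=9 v=5: → [9,11); WM=8
i=4 t=10 v=2: → [9,12); WM=8
i=5 t=1 v=3: DROP (t<8-3); WM=9
i=6 t=10 v=4: → [9,12); WM=9
i=7 t=10 v=7: → [9,12); WM=9
i=8 t=10 v=8: → [9,12); WM=9

5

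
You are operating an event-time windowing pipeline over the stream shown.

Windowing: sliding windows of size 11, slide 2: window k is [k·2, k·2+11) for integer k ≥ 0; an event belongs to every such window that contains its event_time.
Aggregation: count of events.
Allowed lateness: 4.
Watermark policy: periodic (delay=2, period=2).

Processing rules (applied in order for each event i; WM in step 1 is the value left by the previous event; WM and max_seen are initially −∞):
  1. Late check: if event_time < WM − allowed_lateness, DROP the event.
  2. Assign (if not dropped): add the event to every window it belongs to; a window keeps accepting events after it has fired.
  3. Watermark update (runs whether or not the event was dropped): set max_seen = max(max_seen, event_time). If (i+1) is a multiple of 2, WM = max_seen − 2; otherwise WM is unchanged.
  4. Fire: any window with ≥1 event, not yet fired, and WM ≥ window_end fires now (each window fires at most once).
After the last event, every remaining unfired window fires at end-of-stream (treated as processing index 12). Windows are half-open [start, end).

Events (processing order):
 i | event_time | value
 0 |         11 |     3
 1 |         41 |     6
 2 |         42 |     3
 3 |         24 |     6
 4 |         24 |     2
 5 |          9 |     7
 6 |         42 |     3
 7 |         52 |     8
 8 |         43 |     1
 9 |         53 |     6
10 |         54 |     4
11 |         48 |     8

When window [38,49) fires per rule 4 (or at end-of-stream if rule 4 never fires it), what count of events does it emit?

3

i=0 t=11 v=3: → [10,21),[8,19),[6,17),[4,15),[2,13); WM=−∞
i=1 t=41 v=6: → [40,51),[38,49),[36,47),[34,45),[32,43); WM=39; [2,13) fires=1 [4,15) fires=1 [6,17) fires=1 [8,19) fires=1 [10,21) fires=1
i=2 t=42 v=3: → [42,53),[40,51),[38,49),[36,47),[34,45),[32,43); WM=39
i=3 t=24 v=6: DROP (t<39-4); WM=40
i=4 t=24 v=2: DROP (t<40-4); WM=40
i=5 t=9 v=7: DROP (t<40-4); WM=40
i=6 t=42 v=3: → [42,53),[40,51),[38,49),[36,47),[34,45),[32,43); WM=40
i=7 t=52 v=8: → [52,63),[50,61),[48,59),[46,57),[44,55),[42,53); WM=50; [32,43) fires=3 [34,45) fires=3 [36,47) fires=3 [38,49) fires=3
i=8 t=43 v=1: DROP (t<50-4); WM=50
i=9 t=53 v=6: → [52,63),[50,61),[48,59),[46,57),[44,55); WM=51; [40,51) fires=3
i=10 t=54 v=4: → [54,65),[52,63),[50,61),[48,59),[46,57),[44,55); WM=51
i=11 t=48 v=8: → [48,59),[46,57),[44,55),[42,53),[40,51),[38,49); WM=52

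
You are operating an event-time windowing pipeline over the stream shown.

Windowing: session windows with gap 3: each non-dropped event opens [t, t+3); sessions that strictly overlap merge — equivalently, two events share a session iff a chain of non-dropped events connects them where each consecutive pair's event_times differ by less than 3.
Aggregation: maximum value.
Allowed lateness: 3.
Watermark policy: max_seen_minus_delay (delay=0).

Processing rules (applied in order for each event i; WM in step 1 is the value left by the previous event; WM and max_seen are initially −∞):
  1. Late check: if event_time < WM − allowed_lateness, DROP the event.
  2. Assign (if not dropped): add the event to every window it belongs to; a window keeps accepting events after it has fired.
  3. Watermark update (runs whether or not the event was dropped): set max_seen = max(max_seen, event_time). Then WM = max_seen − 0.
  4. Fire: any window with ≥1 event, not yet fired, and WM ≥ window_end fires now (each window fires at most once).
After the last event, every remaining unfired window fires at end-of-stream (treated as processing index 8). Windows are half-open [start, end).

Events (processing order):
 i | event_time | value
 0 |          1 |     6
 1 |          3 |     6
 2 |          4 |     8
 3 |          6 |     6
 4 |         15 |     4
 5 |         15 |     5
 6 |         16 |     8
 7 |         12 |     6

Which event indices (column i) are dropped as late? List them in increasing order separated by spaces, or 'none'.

7

i=0 t=1 v=6: → [1,4); WM=1
i=1 t=3 v=6: → [1,6); WM=3
i=2 t=4 v=8: → [1,7); WM=4
i=3 t=6 v=6: → [1,9); WM=6
i=4 t=15 v=4: → [15,18); WM=15
i=5 t=15 v=5: → [15,18); WM=15
i=6 t=16 v=8: → [15,19); WM=16
i=7 t=12 v=6: DROP (t<16-3); WM=16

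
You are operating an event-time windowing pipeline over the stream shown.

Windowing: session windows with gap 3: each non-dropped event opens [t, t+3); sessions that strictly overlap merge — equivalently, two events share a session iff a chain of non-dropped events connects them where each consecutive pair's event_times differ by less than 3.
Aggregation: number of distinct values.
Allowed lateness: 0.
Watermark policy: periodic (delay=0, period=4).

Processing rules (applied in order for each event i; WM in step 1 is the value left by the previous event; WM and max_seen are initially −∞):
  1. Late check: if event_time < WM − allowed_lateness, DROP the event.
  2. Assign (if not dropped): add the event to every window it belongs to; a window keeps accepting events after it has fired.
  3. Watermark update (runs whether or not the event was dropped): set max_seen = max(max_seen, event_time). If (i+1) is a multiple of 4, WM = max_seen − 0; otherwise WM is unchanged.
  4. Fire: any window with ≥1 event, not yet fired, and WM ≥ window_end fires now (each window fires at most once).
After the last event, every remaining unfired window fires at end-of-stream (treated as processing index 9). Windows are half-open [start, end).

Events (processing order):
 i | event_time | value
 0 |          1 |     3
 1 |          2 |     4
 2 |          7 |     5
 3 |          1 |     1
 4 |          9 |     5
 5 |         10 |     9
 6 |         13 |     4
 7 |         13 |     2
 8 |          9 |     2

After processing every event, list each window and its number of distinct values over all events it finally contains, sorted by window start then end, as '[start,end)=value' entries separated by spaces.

[1,5)=3 [7,13)=2 [13,16)=2

i=0 t=1 v=3: → [1,4); WM=−∞
i=1 t=2 v=4: → [1,5); WM=−∞
i=2 t=7 v=5: → [7,10); WM=−∞
i=3 t=1 v=1: → [1,5); WM=7
i=4 t=9 v=5: → [7,12); WM=7
i=5 t=10 v=9: → [7,13); WM=7
i=6 t=13 v=4: → [13,16); WM=7
i=7 t=13 v=2: → [13,16); WM=13
i=8 t=9 v=2: DROP (t<13-0); WM=13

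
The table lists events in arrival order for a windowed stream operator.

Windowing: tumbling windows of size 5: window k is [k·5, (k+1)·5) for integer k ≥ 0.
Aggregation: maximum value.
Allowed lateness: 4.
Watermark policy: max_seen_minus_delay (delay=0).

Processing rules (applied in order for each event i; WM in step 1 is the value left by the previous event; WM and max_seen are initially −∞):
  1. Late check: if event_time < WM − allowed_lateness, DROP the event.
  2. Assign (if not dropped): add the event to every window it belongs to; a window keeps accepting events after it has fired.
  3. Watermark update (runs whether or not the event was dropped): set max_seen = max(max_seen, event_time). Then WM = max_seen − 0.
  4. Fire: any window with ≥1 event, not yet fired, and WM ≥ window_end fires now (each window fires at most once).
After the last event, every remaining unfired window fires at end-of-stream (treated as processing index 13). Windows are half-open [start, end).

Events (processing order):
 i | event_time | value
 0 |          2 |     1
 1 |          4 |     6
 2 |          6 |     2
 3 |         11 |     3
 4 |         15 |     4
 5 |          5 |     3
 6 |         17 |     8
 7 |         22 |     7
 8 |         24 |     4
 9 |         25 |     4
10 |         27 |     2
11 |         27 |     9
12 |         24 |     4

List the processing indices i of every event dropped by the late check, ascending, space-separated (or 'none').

5

i=0 t=2 v=1: → [0,5); WM=2
i=1 t=4 v=6: → [0,5); WM=4
i=2 t=6 v=2: → [5,10); WM=6; [0,5) fires=6
i=3 t=11 v=3: → [10,15); WM=11; [5,10) fires=2
i=4 t=15 v=4: → [15,20); WM=15; [10,15) fires=3
i=5 t=5 v=3: DROP (t<15-4); WM=15
i=6 t=17 v=8: → [15,20); WM=17
i=7 t=22 v=7: → [20,25); WM=22; [15,20) fires=8
i=8 t=24 v=4: → [20,25); WM=24
i=9 t=25 v=4: → [25,30); WM=25; [20,25) fires=7
i=10 t=27 v=2: → [25,30); WM=27
i=11 t=27 v=9: → [25,30); WM=27
i=12 t=24 v=4: → [20,25); WM=27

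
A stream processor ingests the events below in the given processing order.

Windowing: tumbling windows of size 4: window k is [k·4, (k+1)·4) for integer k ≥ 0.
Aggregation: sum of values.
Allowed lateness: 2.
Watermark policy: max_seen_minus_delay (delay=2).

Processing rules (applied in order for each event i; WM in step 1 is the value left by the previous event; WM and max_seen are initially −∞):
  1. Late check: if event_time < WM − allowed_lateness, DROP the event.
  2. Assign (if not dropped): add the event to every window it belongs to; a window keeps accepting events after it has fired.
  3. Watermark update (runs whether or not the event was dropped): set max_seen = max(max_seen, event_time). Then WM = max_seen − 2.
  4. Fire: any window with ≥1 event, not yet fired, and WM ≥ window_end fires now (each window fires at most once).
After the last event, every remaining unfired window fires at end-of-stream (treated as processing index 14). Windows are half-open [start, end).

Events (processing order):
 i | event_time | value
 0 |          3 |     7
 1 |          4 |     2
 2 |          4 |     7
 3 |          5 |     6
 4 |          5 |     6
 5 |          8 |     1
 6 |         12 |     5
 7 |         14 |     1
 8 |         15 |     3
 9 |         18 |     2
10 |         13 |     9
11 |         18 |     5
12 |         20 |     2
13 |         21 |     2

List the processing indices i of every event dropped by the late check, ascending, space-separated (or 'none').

i=0 t=3 v=7: → [0,4); WM=1
i=1 t=4 v=2: → [4,8); WM=2
i=2 t=4 v=7: → [4,8); WM=2
i=3 t=5 v=6: → [4,8); WM=3
i=4 t=5 v=6: → [4,8); WM=3
i=5 t=8 v=1: → [8,12); WM=6; [0,4) fires=7
i=6 t=12 v=5: → [12,16); WM=10; [4,8) fires=21
i=7 t=14 v=1: → [12,16); WM=12; [8,12) fires=1
i=8 t=15 v=3: → [12,16); WM=13
i=9 t=18 v=2: → [16,20); WM=16; [12,16) fires=9
i=10 t=13 v=9: DROP (t<16-2); WM=16
i=11 t=18 v=5: → [16,20); WM=16
i=12 t=20 v=2: → [20,24); WM=18
i=13 t=21 v=2: → [20,24); WM=19

10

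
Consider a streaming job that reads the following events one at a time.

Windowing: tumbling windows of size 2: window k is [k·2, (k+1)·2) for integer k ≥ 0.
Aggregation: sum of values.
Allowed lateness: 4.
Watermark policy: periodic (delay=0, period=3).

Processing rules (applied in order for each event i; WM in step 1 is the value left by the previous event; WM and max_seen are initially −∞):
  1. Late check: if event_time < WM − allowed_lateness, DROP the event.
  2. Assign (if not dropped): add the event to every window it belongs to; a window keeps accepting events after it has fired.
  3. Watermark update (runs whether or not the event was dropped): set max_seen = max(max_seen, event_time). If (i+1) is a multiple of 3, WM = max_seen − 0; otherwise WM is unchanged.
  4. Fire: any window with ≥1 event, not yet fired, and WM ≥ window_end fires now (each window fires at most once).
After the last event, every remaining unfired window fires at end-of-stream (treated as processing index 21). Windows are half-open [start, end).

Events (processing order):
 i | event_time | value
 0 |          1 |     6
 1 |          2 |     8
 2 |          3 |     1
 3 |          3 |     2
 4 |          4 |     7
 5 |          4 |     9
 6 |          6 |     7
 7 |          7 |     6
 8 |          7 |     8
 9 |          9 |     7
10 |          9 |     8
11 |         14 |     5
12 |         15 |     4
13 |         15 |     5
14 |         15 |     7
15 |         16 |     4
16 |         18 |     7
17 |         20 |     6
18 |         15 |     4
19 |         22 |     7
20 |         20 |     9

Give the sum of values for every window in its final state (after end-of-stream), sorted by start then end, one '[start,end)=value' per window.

[0,2)=6 [2,4)=11 [4,6)=16 [6,8)=21 [8,10)=15 [14,16)=21 [16,18)=4 [18,20)=7 [20,22)=15 [22,24)=7

i=0 t=1 v=6: → [0,2); WM=−∞
i=1 t=2 v=8: → [2,4); WM=−∞
i=2 t=3 v=1: → [2,4); WM=3; [0,2) fires=6
i=3 t=3 v=2: → [2,4); WM=3
i=4 t=4 v=7: → [4,6); WM=3
i=5 t=4 v=9: → [4,6); WM=4; [2,4) fires=11
i=6 t=6 v=7: → [6,8); WM=4
i=7 t=7 v=6: → [6,8); WM=4
i=8 t=7 v=8: → [6,8); WM=7; [4,6) fires=16
i=9 t=9 v=7: → [8,10); WM=7
i=10 t=9 v=8: → [8,10); WM=7
i=11 t=14 v=5: → [14,16); WM=14; [6,8) fires=21 [8,10) fires=15
i=12 t=15 v=4: → [14,16); WM=14
i=13 t=15 v=5: → [14,16); WM=14
i=14 t=15 v=7: → [14,16); WM=15
i=15 t=16 v=4: → [16,18); WM=15
i=16 t=18 v=7: → [18,20); WM=15
i=17 t=20 v=6: → [20,22); WM=20; [14,16) fires=21 [16,18) fires=4 [18,20) fires=7
i=18 t=15 v=4: DROP (t<20-4); WM=20
i=19 t=22 v=7: → [22,24); WM=20
i=20 t=20 v=9: → [20,22); WM=22; [20,22) fires=15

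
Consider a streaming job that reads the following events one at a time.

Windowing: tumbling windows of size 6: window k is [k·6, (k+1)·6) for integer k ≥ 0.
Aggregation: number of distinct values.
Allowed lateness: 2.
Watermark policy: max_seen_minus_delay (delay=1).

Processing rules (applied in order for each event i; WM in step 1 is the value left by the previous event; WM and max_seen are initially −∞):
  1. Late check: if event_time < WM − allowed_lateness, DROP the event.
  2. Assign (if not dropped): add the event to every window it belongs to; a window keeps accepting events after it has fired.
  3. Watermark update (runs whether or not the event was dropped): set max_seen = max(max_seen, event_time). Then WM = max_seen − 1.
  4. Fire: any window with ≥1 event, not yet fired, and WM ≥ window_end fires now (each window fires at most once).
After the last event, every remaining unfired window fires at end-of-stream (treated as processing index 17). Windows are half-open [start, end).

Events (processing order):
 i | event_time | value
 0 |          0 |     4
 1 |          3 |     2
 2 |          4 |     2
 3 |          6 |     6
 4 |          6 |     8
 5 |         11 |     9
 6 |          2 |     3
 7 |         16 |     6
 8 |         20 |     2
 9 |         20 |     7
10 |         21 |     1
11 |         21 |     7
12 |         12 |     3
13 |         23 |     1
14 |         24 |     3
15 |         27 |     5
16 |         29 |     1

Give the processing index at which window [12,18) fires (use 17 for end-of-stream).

i=0 t=0 v=4: → [0,6); WM=-1
i=1 t=3 v=2: → [0,6); WM=2
i=2 t=4 v=2: → [0,6); WM=3
i=3 t=6 v=6: → [6,12); WM=5
i=4 t=6 v=8: → [6,12); WM=5
i=5 t=11 v=9: → [6,12); WM=10; [0,6) fires=2
i=6 t=2 v=3: DROP (t<10-2); WM=10
i=7 t=16 v=6: → [12,18); WM=15; [6,12) fires=3
i=8 t=20 v=2: → [18,24); WM=19; [12,18) fires=1
i=9 t=20 v=7: → [18,24); WM=19
i=10 t=21 v=1: → [18,24); WM=20
i=11 t=21 v=7: → [18,24); WM=20
i=12 t=12 v=3: DROP (t<20-2); WM=20
i=13 t=23 v=1: → [18,24); WM=22
i=14 t=24 v=3: → [24,30); WM=23
i=15 t=27 v=5: → [24,30); WM=26; [18,24) fires=3
i=16 t=29 v=1: → [24,30); WM=28

8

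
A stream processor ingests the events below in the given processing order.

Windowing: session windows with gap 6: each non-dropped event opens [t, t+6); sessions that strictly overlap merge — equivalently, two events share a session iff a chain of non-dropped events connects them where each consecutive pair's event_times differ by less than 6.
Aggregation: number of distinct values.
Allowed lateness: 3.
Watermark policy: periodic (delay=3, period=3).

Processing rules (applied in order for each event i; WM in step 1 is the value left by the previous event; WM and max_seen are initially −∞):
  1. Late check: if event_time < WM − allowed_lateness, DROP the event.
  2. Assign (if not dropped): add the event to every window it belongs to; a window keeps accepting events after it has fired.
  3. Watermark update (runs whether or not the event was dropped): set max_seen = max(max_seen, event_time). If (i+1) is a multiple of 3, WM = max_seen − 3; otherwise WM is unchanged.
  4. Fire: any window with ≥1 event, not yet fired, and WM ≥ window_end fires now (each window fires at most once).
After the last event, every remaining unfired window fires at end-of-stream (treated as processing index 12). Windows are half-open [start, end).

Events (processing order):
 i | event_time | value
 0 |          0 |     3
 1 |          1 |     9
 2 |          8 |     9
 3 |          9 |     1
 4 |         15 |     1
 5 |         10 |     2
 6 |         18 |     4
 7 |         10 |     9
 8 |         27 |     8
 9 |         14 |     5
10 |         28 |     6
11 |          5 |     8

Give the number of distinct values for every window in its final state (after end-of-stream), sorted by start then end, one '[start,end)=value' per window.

i=0 t=0 v=3: → [0,6); WM=−∞
i=1 t=1 v=9: → [0,7); WM=−∞
i=2 t=8 v=9: → [8,14); WM=5
i=3 t=9 v=1: → [8,15); WM=5
i=4 t=15 v=1: → [15,21); WM=5
i=5 t=10 v=2: → [8,21); WM=12
i=6 t=18 v=4: → [8,24); WM=12
i=7 t=10 v=9: → [8,24); WM=12
i=8 t=27 v=8: → [27,33); WM=24
i=9 t=14 v=5: DROP (t<24-3); WM=24
i=10 t=28 v=6: → [27,34); WM=24
i=11 t=5 v=8: DROP (t<24-3); WM=25

[0,7)=2 [8,24)=4 [27,34)=2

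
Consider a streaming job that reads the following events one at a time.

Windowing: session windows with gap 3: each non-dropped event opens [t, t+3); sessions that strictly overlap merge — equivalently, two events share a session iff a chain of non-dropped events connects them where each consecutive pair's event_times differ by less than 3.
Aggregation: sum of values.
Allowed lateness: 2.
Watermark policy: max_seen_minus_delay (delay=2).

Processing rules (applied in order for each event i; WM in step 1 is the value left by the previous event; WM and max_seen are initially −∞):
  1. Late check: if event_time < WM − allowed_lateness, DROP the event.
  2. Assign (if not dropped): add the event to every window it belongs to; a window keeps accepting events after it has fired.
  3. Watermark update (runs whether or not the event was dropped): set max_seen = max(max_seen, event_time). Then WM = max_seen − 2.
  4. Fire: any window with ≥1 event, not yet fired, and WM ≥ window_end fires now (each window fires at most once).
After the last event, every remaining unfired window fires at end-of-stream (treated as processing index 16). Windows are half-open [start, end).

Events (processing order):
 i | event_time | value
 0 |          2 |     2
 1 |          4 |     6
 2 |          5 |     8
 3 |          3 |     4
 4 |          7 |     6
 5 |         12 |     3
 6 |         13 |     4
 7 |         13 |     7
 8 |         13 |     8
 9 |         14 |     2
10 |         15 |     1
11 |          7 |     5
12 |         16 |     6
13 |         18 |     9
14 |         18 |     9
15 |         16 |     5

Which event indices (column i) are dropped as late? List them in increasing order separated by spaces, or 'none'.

i=0 t=2 v=2: → [2,5); WM=0
i=1 t=4 v=6: → [2,7); WM=2
i=2 t=5 v=8: → [2,8); WM=3
i=3 t=3 v=4: → [2,8); WM=3
i=4 t=7 v=6: → [2,10); WM=5
i=5 t=12 v=3: → [12,15); WM=10
i=6 t=13 v=4: → [12,16); WM=11
i=7 t=13 v=7: → [12,16); WM=11
i=8 t=13 v=8: → [12,16); WM=11
i=9 t=14 v=2: → [12,17); WM=12
i=10 t=15 v=1: → [12,18); WM=13
i=11 t=7 v=5: DROP (t<13-2); WM=13
i=12 t=16 v=6: → [12,19); WM=14
i=13 t=18 v=9: → [12,21); WM=16
i=14 t=18 v=9: → [12,21); WM=16
i=15 t=16 v=5: → [12,21); WM=16

11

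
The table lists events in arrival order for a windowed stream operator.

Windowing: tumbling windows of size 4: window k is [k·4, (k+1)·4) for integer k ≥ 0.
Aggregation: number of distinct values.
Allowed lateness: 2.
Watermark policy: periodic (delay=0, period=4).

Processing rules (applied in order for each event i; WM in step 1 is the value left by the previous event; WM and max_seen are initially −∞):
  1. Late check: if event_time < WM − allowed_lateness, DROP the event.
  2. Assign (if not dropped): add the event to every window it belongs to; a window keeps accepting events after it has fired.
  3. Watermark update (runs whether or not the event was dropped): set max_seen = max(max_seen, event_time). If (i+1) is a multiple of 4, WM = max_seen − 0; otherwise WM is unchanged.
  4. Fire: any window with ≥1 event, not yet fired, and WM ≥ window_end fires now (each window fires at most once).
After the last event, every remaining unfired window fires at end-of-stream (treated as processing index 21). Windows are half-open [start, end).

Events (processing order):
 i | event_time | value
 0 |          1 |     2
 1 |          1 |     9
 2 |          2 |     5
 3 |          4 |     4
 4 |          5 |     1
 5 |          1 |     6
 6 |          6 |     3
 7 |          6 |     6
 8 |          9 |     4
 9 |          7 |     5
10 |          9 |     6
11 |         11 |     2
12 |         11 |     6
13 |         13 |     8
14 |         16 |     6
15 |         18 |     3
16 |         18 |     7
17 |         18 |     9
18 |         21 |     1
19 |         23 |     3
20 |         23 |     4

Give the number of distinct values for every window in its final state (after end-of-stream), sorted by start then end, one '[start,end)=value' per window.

[0,4)=3 [4,8)=5 [8,12)=3 [12,16)=1 [16,20)=4 [20,24)=3

i=0 t=1 v=2: → [0,4); WM=−∞
i=1 t=1 v=9: → [0,4); WM=−∞
i=2 t=2 v=5: → [0,4); WM=−∞
i=3 t=4 v=4: → [4,8); WM=4; [0,4) fires=3
i=4 t=5 v=1: → [4,8); WM=4
i=5 t=1 v=6: DROP (t<4-2); WM=4
i=6 t=6 v=3: → [4,8); WM=4
i=7 t=6 v=6: → [4,8); WM=6
i=8 t=9 v=4: → [8,12); WM=6
i=9 t=7 v=5: → [4,8); WM=6
i=10 t=9 v=6: → [8,12); WM=6
i=11 t=11 v=2: → [8,12); WM=11; [4,8) fires=5
i=12 t=11 v=6: → [8,12); WM=11
i=13 t=13 v=8: → [12,16); WM=11
i=14 t=16 v=6: → [16,20); WM=11
i=15 t=18 v=3: → [16,20); WM=18; [8,12) fires=3 [12,16) fires=1
i=16 t=18 v=7: → [16,20); WM=18
i=17 t=18 v=9: → [16,20); WM=18
i=18 t=21 v=1: → [20,24); WM=18
i=19 t=23 v=3: → [20,24); WM=23; [16,20) fires=4
i=20 t=23 v=4: → [20,24); WM=23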